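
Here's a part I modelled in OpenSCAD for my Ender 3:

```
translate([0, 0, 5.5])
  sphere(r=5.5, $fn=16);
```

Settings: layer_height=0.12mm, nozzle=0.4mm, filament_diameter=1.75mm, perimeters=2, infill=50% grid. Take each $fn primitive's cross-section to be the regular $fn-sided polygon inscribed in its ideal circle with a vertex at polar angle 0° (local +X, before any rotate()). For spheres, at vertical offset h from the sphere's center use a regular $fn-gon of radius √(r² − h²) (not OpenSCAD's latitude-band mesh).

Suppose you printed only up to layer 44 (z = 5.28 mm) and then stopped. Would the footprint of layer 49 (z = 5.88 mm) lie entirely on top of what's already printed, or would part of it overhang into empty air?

Compare the two slices. At z = 5.28: the sphere: section is a regular 16-gon, circumradius = √(r²−h²) = √(5.5²−0.22²) = 5.496 (area = (16/2)·5.496²·sin(360°/16) = 92.46 mm²). At z = 5.88: the r=5.5 sphere contributes a regular 16-gon of circumradius √(5.5²−0.38²) = 5.487 (area = (16/2)·5.487²·sin(360°/16) = 92.17 mm²). Checking containment: the cross-section at z = 5.88 is a subset of the cross-section at z = 5.28.

entirely on top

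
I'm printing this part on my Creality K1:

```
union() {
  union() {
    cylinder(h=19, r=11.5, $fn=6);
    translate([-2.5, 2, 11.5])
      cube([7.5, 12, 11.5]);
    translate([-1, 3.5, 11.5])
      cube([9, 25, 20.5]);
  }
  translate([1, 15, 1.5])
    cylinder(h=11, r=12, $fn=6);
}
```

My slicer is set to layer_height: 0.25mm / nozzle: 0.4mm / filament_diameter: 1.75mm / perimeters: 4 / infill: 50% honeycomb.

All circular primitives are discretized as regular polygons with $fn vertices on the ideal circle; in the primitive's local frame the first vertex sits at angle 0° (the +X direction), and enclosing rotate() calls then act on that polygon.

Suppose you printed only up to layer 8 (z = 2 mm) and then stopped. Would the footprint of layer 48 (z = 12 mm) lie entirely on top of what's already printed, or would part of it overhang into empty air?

Compare the two slices. At z = 2: the r=11.5 cylinder gives a regular 6-gon of circumradius 11.5 (constant along its height) (area = (6/2)·11.500²·sin(360°/6) = 343.60 mm²); the cube at (-2.5, 2) is not intersected at this z (z outside [11.5, 23]); the cube at (-1, 3.5) does not reach this height (z outside [11.5, 32]); Merging all regions: only the r=11.5 cylinder is present, so the union is just that shape — area = 343.60 mm²; the r=12 cylinder at (1, 15) gives a regular 6-gon of circumradius 12 (constant along its height) (area = (6/2)·12.000²·sin(360°/6) = 374.12 mm²); Merging all regions: the regions partially overlap — summed areas 717.72 mm² minus the doubly-counted overlap 70.23 mm² gives 647.49 mm² — area = 647.49 mm². At z = 12: the cylinder: section is a regular 6-gon, circumradius r=11.5 (area = (6/2)·11.500²·sin(360°/6) = 343.60 mm²); the cube at (-2.5, 2) is present — its section is the full 7.5×12 rectangle (area 90.00 mm²); the cube at (-1, 3.5) (footprint 9×25) is included at this height (area 225.00 mm²); Combining (union): the regions partially overlap — summed areas 658.60 mm² minus the doubly-counted overlap 137.69 mm² gives 520.91 mm² — area = 520.91 mm²; the r=12 cylinder at (1, 15) contributes a regular 6-gon of circumradius 12 (area = (6/2)·12.000²·sin(360°/6) = 374.12 mm²); Taking the union: the regions partially overlap — summed areas 895.03 mm² minus the doubly-counted overlap 218.69 mm² gives 676.34 mm² — area = 676.34 mm². Checking containment: at z = 12 the cross-section extends beyond the z = 2 cross-section by about 28.85 mm².

part overhangs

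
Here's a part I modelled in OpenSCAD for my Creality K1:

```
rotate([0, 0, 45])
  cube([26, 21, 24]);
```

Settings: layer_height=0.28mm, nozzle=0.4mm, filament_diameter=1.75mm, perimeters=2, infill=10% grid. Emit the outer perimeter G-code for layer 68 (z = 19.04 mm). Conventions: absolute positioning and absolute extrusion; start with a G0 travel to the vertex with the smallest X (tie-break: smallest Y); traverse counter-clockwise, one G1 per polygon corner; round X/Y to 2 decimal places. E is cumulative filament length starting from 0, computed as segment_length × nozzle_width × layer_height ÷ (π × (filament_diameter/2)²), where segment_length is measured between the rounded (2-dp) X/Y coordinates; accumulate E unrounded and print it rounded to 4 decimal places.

G0 X-14.85 Y14.85 Z19.04
G1 X0.00 Y0.00 E0.9779
G1 X18.38 Y18.38 E2.1883
G1 X3.54 Y33.23 E3.1658
G1 X-14.85 Y14.85 E4.3765

At z = 19.04 mm: the 26×21 cube contributes its full rectangle; (rotated 45° about Z; rotation is an isometry so areas/perimeters/island counts are preserved). The outline is a single polygon with 4 vertices. Extrusion per mm of travel: 0.4 × 0.28 / (π × 0.875²) = 0.046564. Accumulating E over each segment gives final E = 4.3765.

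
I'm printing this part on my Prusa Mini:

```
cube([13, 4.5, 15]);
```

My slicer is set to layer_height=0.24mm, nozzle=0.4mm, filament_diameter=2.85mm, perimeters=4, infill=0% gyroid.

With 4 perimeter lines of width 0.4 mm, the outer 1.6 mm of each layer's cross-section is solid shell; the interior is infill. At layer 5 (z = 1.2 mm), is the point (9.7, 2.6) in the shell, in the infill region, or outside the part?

At z = 1.2 mm: the 13×4.5 cube contributes its full rectangle. Overall, the cross-section is a single solid region. The nearest boundary edge runs (13.00, 4.50)→(0.00, 4.50); distance from the point to it = 1.90 mm. The point is inside the cross-section and 1.90 mm from the nearest boundary — more than the 1.6 mm shell width (4 × 0.4), so it's in the infill interior.

infill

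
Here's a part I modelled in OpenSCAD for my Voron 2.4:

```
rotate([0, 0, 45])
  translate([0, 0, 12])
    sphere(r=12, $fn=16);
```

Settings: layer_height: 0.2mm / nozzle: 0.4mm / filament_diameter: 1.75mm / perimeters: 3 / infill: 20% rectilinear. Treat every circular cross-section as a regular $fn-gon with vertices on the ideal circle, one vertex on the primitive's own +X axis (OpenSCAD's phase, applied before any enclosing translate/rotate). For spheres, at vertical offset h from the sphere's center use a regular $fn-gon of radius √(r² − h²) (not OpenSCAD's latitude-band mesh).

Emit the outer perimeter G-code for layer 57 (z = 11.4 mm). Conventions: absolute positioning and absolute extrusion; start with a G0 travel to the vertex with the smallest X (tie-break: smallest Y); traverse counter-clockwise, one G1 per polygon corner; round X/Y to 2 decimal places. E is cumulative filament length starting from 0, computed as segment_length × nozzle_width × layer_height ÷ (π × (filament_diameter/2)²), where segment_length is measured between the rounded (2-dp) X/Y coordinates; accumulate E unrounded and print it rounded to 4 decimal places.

G0 X-11.98 Y0.00 Z11.40
G1 X-11.07 Y-4.59 E0.1556
G1 X-8.47 Y-8.47 E0.3110
G1 X-4.59 Y-11.07 E0.4663
G1 X0.00 Y-11.98 E0.6220
G1 X4.59 Y-11.07 E0.7776
G1 X8.47 Y-8.47 E0.9329
G1 X11.07 Y-4.59 E1.0883
G1 X11.98 Y0.00 E1.2439
G1 X11.07 Y4.59 E1.3996
G1 X8.47 Y8.47 E1.5549
G1 X4.59 Y11.07 E1.7102
G1 X0.00 Y11.98 E1.8659
G1 X-4.59 Y11.07 E2.0215
G1 X-8.47 Y8.47 E2.1769
G1 X-11.07 Y4.59 E2.3322
G1 X-11.98 Y0.00 E2.4878

At z = 11.4 mm: the sphere: section is a regular 16-gon, circumradius = √(r²−h²) = √(12²−0.6²) = 11.985; (rotated 45° about Z; rotation is an isometry so areas/perimeters/island counts are preserved). The outline is a single polygon with 16 vertices. Extrusion per mm of travel: 0.4 × 0.2 / (π × 0.875²) = 0.033260. Accumulating E over each segment gives final E = 2.4878.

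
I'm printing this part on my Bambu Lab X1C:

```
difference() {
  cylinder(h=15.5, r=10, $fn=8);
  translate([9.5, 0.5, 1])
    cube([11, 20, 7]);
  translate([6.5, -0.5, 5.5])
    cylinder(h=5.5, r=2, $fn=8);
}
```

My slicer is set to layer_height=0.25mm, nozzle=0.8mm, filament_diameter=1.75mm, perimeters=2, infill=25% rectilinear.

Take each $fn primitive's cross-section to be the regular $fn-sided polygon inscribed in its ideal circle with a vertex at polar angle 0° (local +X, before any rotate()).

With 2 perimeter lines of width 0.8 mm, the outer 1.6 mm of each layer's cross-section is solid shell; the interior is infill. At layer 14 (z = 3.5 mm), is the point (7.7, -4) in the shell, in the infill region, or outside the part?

At z = 3.5 mm: the r=10 cylinder gives a regular 8-gon of circumradius 10 (constant along its height); the 11×20 cube at (9.5, 0.5) contributes its full rectangle; the cylinder at (6.5, -0.5) is not intersected at this z (z outside [5.5, 11]); Subtracting the remaining from the first: starting from the r=10 cylinder, the 11×20 cube at (9.5, 0.5) partially overlaps it — only the 0.10 mm² overlap (of its 220.00 mm²) is removed, clipping the outline — 1 connected region. Overall, the cross-section is a single solid region. The nearest boundary edge runs (10.00, 0.00)→(7.07, -7.07); distance from the point to it = 0.59 mm. The point is inside the cross-section, 0.59 mm from the nearest boundary — within the 1.6 mm shell band (2 × 0.8).

shell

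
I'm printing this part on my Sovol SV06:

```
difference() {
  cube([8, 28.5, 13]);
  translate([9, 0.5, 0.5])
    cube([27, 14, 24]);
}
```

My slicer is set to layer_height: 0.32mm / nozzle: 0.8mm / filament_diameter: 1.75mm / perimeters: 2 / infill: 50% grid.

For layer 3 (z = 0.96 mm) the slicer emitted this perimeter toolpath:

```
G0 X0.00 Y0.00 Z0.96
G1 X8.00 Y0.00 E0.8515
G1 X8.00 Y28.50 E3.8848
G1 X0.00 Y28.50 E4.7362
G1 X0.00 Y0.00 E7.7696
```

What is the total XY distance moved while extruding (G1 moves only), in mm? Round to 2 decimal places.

Sum the Euclidean lengths of each G1 segment: total = 73.00 mm.

73.00 mm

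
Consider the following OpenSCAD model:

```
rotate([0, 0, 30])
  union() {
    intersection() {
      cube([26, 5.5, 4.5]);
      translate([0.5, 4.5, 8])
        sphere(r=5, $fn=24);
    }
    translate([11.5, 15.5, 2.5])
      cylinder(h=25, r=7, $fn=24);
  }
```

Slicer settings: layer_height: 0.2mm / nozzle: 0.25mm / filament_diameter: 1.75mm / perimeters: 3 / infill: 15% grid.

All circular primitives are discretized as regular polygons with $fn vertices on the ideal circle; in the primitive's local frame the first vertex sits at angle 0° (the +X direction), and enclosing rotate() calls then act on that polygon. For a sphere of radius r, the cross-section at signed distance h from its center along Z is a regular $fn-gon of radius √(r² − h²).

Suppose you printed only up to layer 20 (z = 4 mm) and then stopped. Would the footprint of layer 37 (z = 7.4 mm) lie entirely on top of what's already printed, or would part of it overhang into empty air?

Compare the two slices. At z = 4: the 26×5.5 cube contributes its full rectangle (area 143.00 mm²); the sphere at (0.5, 4.5): section is a regular 24-gon, circumradius = √(r²−h²) = √(5²−4²) = 3.000 (area = (24/2)·3.000²·sin(360°/24) = 27.95 mm²); Taking the intersection: the r=5 sphere at (0.5, 4.5) partially overlaps the 26×5.5 cube; clipping to the common part keeps 11.90 mm² — area = 11.90 mm²; the cylinder at (11.5, 15.5): section is a regular 24-gon, circumradius r=7 (area = (24/2)·7.000²·sin(360°/24) = 152.19 mm²); Taking the union: the 2 present regions are separate (no shared area or edge), so areas and boundary lengths simply add and each stays a separate island — area = 164.08 mm²; (rotated 30° about Z; rotation is an isometry so areas/perimeters/island counts are preserved). At z = 7.4: the cube is absent (z outside [0, 4.5]); the r=5 sphere at (0.5, 4.5) slices to a regular 24-gon of circumradius 4.964 (√(r²−h²) with h=0.6 from center) (area = (24/2)·4.964²·sin(360°/24) = 76.53 mm²); Keeping only the common overlap: at least one operand is absent at this height, so nothing remains; the r=7 cylinder at (11.5, 15.5) gives a regular 24-gon of circumradius 7 (constant along its height) (area = (24/2)·7.000²·sin(360°/24) = 152.19 mm²); Combining (union): only the r=7 cylinder at (11.5, 15.5) is present, so the union is just that shape — area = 152.19 mm²; (whole slice rotated 30° about Z — lengths, areas and connectivity unchanged). Checking containment: the cross-section at z = 7.4 is a subset of the cross-section at z = 4.

entirely on top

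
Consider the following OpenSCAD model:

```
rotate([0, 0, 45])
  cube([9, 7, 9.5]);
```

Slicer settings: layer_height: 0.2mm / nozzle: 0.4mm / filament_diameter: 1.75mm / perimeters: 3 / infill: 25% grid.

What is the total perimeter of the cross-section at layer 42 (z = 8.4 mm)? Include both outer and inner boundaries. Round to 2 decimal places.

32.00 mm

At z = 8.4 mm: the 9×7 cube contributes its full rectangle (perimeter 32.00 mm); (rotated 45° about Z; rotation is an isometry so areas/perimeters/island counts are preserved). Overall, the cross-section is a single solid region. Total boundary length (outer) = 32.00 mm.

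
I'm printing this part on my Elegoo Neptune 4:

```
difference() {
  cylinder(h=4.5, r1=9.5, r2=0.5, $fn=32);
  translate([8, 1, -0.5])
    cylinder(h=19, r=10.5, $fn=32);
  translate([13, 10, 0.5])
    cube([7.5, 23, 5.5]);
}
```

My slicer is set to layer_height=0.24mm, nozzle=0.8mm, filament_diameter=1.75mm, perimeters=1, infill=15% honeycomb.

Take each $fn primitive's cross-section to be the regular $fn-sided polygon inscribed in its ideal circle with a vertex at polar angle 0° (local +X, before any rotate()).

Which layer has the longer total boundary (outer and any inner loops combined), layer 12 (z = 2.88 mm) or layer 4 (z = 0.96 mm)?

Layer 12 (z = 2.88): the cone: at t=0.640 of its height the radius interpolates to r₁+(r₂−r₁)t = 3.740, giving a regular 32-gon of that circumradius (perimeter = 2·32·3.740·sin(180°/32) = 23.46 mm); the r=10.5 cylinder at (8, 1) contributes a regular 32-gon of circumradius 10.5 (perimeter = 2·32·10.500·sin(180°/32) = 65.87 mm); the cube at (13, 10) is present — its section is the full 7.5×23 rectangle (perimeter 61.00 mm); After the difference (first − rest): starting from the cone, the r=10.5 cylinder at (8, 1) partially overlaps it — only the 37.53 mm² overlap (of its 344.14 mm²) is removed, clipping the outline; the 7.5×23 cube at (13, 10) misses the remaining region (no effect) — boundary = 14.22 mm. So its perimeter = 14.22 mm. Layer 4 (z = 0.96): the cone contributes a regular 32-gon of circumradius 7.580 (interpolated between r1=9.5 and r2=0.5 at t=0.213) (perimeter = 2·32·7.580·sin(180°/32) = 47.55 mm); the r=10.5 cylinder at (8, 1) gives a regular 32-gon of circumradius 10.5 (constant along its height) (perimeter = 2·32·10.500·sin(180°/32) = 65.87 mm); the cube at (13, 10) (footprint 7.5×23) is included at this height (perimeter 61.00 mm); Subtracting the remaining from the first: starting from the cone, the r=10.5 cylinder at (8, 1) partially overlaps it — only the 110.93 mm² overlap (of its 344.14 mm²) is removed, clipping the outline; the 7.5×23 cube at (13, 10) misses the remaining region (no effect) — boundary = 42.22 mm. So its perimeter = 42.22 mm. Layer 4 is larger (42.22 vs 14.22 mm).

layer 4 (z = 0.96 mm)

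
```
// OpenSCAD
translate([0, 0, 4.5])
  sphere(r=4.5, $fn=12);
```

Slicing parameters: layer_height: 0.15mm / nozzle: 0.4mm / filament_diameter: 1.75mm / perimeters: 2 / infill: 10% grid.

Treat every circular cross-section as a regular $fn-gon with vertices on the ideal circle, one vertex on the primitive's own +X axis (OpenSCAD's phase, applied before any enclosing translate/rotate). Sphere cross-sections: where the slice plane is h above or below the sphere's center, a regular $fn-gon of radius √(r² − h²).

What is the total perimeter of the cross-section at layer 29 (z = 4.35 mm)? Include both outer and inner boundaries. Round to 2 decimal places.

27.94 mm

At z = 4.35 mm: the r=4.5 sphere slices to a regular 12-gon of circumradius 4.497 (√(r²−h²) with h=0.15 from center) (perimeter = 2·12·4.497·sin(180°/12) = 27.94 mm). Overall, the cross-section is a single solid region. Total boundary length (outer) = 27.94 mm.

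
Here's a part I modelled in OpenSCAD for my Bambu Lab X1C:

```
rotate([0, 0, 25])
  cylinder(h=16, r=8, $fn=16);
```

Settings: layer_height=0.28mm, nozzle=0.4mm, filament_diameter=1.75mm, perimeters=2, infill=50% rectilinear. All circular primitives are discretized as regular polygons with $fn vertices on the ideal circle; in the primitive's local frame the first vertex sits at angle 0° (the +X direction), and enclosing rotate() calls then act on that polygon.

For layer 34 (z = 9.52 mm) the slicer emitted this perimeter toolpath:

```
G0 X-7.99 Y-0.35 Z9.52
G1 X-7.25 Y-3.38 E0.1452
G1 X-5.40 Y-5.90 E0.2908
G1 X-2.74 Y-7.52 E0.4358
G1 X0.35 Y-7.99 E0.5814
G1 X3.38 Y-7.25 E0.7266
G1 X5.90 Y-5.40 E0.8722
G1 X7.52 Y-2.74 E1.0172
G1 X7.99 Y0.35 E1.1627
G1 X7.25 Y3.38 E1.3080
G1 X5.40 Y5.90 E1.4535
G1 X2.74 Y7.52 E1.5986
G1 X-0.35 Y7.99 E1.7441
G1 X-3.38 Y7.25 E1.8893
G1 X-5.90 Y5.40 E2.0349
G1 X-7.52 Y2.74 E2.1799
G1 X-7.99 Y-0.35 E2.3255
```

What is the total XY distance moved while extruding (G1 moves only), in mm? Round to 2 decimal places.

49.94 mm

Sum the Euclidean lengths of each G1 segment: total = 49.94 mm.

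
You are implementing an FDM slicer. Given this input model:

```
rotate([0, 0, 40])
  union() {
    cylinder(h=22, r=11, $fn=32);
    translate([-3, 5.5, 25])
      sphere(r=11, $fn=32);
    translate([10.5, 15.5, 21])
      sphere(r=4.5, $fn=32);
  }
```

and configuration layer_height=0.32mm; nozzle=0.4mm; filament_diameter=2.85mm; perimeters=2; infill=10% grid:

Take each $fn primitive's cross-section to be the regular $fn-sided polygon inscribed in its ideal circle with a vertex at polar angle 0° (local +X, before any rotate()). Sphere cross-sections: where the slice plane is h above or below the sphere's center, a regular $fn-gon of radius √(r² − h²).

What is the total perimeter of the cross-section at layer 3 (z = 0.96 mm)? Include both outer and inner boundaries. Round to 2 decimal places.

69.00 mm

At z = 0.96 mm: the r=11 cylinder contributes a regular 32-gon of circumradius 11 (perimeter = 2·32·11.000·sin(180°/32) = 69.00 mm); the sphere at (-3, 5.5) does not reach this height (|z−center|=24.040 > r=11); the sphere at (10.5, 15.5) is not intersected at this z (|z−center|=20.040 > r=4.5); Combining (union): only the r=11 cylinder is present, so the union is just that shape — boundary = 69.00 mm; (rotated 40° about Z; rotation is an isometry so areas/perimeters/island counts are preserved). Overall, the cross-section is a single solid region. Total boundary length (outer) = 69.00 mm.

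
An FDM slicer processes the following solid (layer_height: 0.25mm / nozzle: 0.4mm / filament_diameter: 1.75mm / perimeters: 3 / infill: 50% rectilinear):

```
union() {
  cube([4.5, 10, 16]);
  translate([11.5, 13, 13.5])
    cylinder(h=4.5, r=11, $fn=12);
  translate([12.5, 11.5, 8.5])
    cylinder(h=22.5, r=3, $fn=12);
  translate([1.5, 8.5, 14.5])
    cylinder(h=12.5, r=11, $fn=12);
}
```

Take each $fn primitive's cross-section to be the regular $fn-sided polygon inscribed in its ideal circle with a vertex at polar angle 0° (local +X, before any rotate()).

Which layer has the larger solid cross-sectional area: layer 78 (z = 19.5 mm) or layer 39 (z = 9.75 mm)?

Layer 78 (z = 19.5): the cube is absent (z outside [0, 16]); the cylinder at (11.5, 13) does not reach this height (z outside [13.5, 18]); the r=3 cylinder at (12.5, 11.5) gives a regular 12-gon of circumradius 3 (constant along its height) (area = (12/2)·3.000²·sin(360°/12) = 27.00 mm²); the cylinder at (1.5, 8.5): section is a regular 12-gon, circumradius r=11 (area = (12/2)·11.000²·sin(360°/12) = 363.00 mm²); Combining (union): the regions partially overlap — summed areas 390.00 mm² minus the doubly-counted overlap 9.00 mm² gives 381.00 mm² — area = 381.00 mm². So its area = 381.00 mm². Layer 39 (z = 9.75): the 4.5×10 cube contributes its full rectangle (area 45.00 mm²); the cylinder at (11.5, 13) does not reach this height (z outside [13.5, 18]); the r=3 cylinder at (12.5, 11.5) contributes a regular 12-gon of circumradius 3 (area = (12/2)·3.000²·sin(360°/12) = 27.00 mm²); the cylinder at (1.5, 8.5) is not intersected at this z (z outside [14.5, 27]); Taking the union: the 2 present regions are separate (no shared area or edge), so areas and boundary lengths simply add and each stays a separate island — area = 72.00 mm². So its area = 72.00 mm². Layer 78 is larger (381.00 vs 72.00 mm²).

layer 78 (z = 19.5 mm)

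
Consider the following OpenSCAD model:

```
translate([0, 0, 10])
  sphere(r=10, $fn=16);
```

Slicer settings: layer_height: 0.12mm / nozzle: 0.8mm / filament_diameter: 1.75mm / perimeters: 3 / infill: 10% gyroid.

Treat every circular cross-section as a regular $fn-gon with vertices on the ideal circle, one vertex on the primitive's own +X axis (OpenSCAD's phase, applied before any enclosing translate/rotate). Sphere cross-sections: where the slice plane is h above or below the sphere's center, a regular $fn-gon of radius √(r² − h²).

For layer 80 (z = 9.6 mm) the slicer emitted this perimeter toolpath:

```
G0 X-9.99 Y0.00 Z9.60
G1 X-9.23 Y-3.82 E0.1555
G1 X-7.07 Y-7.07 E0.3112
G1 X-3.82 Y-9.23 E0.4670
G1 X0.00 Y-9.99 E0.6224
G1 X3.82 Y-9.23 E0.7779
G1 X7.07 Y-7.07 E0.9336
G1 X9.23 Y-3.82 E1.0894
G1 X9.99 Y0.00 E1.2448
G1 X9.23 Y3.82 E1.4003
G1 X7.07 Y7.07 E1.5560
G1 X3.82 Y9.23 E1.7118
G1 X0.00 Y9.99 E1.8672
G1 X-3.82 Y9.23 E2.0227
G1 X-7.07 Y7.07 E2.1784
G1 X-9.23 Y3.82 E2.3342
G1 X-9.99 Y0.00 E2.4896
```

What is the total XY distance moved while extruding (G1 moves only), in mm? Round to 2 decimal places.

62.38 mm

Sum the Euclidean lengths of each G1 segment: total = 62.38 mm.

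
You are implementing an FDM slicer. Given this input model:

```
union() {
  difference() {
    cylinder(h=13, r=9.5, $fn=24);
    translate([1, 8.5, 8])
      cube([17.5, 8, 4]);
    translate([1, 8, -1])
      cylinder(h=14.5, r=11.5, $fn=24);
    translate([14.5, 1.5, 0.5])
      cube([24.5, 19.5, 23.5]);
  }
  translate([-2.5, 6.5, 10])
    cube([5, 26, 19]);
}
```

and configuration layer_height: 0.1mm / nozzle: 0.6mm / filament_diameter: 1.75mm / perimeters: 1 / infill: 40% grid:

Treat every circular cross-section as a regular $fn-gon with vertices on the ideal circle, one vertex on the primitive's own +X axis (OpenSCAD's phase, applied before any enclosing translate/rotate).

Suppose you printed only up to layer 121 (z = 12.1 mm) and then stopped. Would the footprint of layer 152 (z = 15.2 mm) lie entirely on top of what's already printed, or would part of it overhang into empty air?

Compare the two slices. At z = 12.1: the r=9.5 cylinder gives a regular 24-gon of circumradius 9.5 (constant along its height) (area = (24/2)·9.500²·sin(360°/24) = 280.30 mm²); the cube at (1, 8.5) is absent (z outside [8, 12]); the r=11.5 cylinder at (1, 8) contributes a regular 24-gon of circumradius 11.5 (area = (24/2)·11.500²·sin(360°/24) = 410.75 mm²); the cube at (14.5, 1.5) (footprint 24.5×19.5) is included at this height (area 477.75 mm²); Subtracting the remaining from the first: starting from the r=9.5 cylinder (280.30 mm²), the r=11.5 cylinder at (1, 8) partially overlaps it — only the 175.95 mm² overlap (of its 410.75 mm²) is removed, clipping the outline; the 24.5×19.5 cube at (14.5, 1.5) misses the remaining region (no effect) — area = 104.35 mm²; the cube at (-2.5, 6.5) (footprint 5×26) is included at this height (area 130.00 mm²); Combining (union): the 2 present regions are separate (no shared area or edge), so areas and boundary lengths simply add and each stays a separate island — area = 234.35 mm². At z = 15.2: the cylinder does not reach this height (z outside [0, 13]); the cube at (1, 8.5) is not intersected at this z (z outside [8, 12]); the cylinder at (1, 8) does not reach this height (z outside [-1, 13.5]); the 24.5×19.5 cube at (14.5, 1.5) contributes its full rectangle (area 477.75 mm²); Taking the first minus the rest: the first operand is absent here, so nothing remains; the cube at (-2.5, 6.5) (footprint 5×26) is included at this height (area 130.00 mm²); Merging all regions: only the 5×26 cube at (-2.5, 6.5) is present, so the union is just that shape — area = 130.00 mm². Checking containment: the cross-section at z = 15.2 is a subset of the cross-section at z = 12.1.

entirely on top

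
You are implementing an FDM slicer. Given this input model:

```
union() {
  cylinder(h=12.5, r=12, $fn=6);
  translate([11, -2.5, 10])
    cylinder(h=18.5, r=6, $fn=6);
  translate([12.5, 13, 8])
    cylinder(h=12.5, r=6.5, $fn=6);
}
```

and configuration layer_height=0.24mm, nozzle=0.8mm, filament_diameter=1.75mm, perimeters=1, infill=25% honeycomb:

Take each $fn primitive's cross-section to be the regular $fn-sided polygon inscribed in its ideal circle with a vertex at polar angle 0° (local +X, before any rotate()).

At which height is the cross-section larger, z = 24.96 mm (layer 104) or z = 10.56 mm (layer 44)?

layer 44 (z = 10.56 mm)

Layer 104 (z = 24.96): the cylinder does not reach this height (z outside [0, 12.5]); the r=6 cylinder at (11, -2.5) gives a regular 6-gon of circumradius 6 (constant along its height) (area = (6/2)·6.000²·sin(360°/6) = 93.53 mm²); the cylinder at (12.5, 13) is not intersected at this z (z outside [8, 20.5]); Merging all regions: only the r=6 cylinder at (11, -2.5) is present, so the union is just that shape — area = 93.53 mm². So its area = 93.53 mm². Layer 44 (z = 10.56): the r=12 cylinder contributes a regular 6-gon of circumradius 12 (area = (6/2)·12.000²·sin(360°/6) = 374.12 mm²); the r=6 cylinder at (11, -2.5) gives a regular 6-gon of circumradius 6 (constant along its height) (area = (6/2)·6.000²·sin(360°/6) = 93.53 mm²); the cylinder at (12.5, 13): section is a regular 6-gon, circumradius r=6.5 (area = (6/2)·6.500²·sin(360°/6) = 109.77 mm²); Merging all regions: the regions partially overlap — summed areas 577.42 mm² minus the doubly-counted overlap 38.05 mm² gives 539.38 mm² — area = 539.38 mm². So its area = 539.38 mm². Layer 44 is larger (539.38 vs 93.53 mm²).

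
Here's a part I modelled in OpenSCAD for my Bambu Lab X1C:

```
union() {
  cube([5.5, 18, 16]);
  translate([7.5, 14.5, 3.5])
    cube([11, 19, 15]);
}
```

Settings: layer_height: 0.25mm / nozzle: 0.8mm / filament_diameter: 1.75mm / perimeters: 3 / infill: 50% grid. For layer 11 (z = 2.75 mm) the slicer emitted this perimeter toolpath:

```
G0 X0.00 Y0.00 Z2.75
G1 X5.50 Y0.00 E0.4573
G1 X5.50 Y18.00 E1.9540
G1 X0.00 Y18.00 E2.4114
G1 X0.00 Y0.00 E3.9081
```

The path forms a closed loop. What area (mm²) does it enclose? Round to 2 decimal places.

99.00 mm²

Apply the shoelace formula to the sequence of (X, Y) vertices; enclosed area = 99.00 mm².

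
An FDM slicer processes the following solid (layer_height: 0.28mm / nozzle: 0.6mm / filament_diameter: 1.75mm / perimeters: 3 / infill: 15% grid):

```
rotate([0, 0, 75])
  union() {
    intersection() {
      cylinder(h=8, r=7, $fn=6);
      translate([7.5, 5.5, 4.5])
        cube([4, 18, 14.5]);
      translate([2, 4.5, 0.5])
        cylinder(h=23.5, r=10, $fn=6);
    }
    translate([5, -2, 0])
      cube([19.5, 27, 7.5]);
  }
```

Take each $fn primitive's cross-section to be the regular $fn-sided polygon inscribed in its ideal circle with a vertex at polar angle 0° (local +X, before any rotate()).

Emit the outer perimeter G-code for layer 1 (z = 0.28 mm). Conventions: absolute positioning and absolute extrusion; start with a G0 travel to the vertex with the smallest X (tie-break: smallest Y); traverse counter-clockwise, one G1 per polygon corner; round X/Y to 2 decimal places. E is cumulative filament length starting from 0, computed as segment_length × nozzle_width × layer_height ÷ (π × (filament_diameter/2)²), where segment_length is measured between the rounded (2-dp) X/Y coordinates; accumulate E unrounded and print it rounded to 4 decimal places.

At z = 0.28 mm: the r=7 cylinder gives a regular 6-gon of circumradius 7 (constant along its height); the cube at (7.5, 5.5) is not intersected at this z (z outside [4.5, 19]); the cylinder at (2, 4.5) does not reach this height (z outside [0.5, 24]); Keeping only the common overlap: at least one operand is absent at this height, so nothing remains; the cube at (5, -2) is present — its section is the full 19.5×27 rectangle; Taking the union: only the 19.5×27 cube at (5, -2) is present, so the union is just that shape — 1 connected region; (rotated 75° about Z; rotation is an isometry so areas/perimeters/island counts are preserved). The outline is a single polygon with 4 vertices. Extrusion per mm of travel: 0.6 × 0.28 / (π × 0.875²) = 0.069846. Accumulating E over each segment gives final E = 6.4961.

G0 X-22.85 Y11.30 Z0.28
G1 X3.23 Y4.31 E1.8859
G1 X8.27 Y23.15 E3.2481
G1 X-17.81 Y30.14 E5.1339
G1 X-22.85 Y11.30 E6.4961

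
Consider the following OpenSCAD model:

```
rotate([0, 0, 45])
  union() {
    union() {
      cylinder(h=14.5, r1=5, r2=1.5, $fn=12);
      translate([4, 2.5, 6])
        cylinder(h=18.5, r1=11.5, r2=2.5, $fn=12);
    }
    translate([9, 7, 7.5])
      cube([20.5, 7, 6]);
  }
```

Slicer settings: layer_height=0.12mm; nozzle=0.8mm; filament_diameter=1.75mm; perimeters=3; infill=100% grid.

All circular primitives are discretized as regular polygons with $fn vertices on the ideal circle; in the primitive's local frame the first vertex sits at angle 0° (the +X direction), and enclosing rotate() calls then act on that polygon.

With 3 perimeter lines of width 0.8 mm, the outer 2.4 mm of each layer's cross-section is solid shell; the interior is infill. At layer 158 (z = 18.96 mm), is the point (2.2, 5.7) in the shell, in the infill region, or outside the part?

infill

At z = 18.96 mm: the cone does not reach this height (z outside [0, 14.5]); the cone at (4, 2.5) (r1=11.5→r2=2.5) has section circumradius 5.195 here — a regular 12-gon; Combining (union): only the cone at (4, 2.5) is present, so the union is just that shape — 1 connected region; the cube at (9, 7) is not intersected at this z (z outside [7.5, 13.5]); Combining (union): only that combined region is present, so the union is just that shape — 1 connected region; (rotated 45° about Z; rotation is an isometry so areas/perimeters/island counts are preserved). Overall, the cross-section is a single solid region. Undo the 45° rotation: the query point maps to (5.586, 2.475) in the un-rotated model frame. The nearest boundary edge runs (8.50, -0.10)→(9.20, 2.50); distance from the point to it = 3.48 mm. The point is inside the cross-section and 3.48 mm from the nearest boundary — more than the 2.4 mm shell width (3 × 0.8), so it's in the infill interior.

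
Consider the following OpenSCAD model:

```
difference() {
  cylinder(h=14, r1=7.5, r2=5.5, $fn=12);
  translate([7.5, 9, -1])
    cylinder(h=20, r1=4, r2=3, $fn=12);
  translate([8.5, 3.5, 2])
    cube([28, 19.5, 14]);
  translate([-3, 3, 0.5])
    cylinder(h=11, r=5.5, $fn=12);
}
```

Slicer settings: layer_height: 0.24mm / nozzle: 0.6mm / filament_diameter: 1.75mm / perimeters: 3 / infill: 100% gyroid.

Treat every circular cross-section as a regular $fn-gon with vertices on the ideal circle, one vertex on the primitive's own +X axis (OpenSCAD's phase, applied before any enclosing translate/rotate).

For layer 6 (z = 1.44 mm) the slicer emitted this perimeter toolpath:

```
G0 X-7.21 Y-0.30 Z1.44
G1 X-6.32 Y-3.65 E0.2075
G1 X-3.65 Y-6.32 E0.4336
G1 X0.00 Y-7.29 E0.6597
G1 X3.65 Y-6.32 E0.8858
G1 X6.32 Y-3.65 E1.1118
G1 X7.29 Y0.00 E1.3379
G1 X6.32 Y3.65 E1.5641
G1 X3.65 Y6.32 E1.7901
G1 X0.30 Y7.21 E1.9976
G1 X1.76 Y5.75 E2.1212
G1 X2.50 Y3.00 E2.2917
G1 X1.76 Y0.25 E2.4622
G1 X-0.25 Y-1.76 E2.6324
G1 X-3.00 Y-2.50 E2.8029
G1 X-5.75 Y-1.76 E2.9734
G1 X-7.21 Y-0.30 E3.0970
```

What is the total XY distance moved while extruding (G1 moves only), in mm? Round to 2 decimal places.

Sum the Euclidean lengths of each G1 segment: total = 51.73 mm.

51.73 mm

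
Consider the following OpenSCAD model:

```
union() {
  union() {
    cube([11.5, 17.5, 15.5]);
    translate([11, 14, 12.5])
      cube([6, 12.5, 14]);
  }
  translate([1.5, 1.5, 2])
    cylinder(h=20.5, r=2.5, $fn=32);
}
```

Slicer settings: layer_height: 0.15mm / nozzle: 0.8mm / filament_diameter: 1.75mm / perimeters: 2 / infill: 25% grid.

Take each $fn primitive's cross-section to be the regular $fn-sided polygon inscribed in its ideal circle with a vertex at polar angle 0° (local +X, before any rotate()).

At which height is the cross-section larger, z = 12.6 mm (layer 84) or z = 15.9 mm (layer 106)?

layer 84 (z = 12.6 mm)

Layer 84 (z = 12.6): the cube is present — its section is the full 11.5×17.5 rectangle (area 201.25 mm²); the cube at (11, 14) (footprint 6×12.5) is included at this height (area 75.00 mm²); Combining (union): the regions partially overlap — summed areas 276.25 mm² minus the doubly-counted overlap 1.75 mm² gives 274.50 mm² — area = 274.50 mm²; the cylinder at (1.5, 1.5): section is a regular 32-gon, circumradius r=2.5 (area = (32/2)·2.500²·sin(360°/32) = 19.51 mm²); Combining (union): the regions partially overlap — summed areas 294.01 mm² minus the doubly-counted overlap 14.12 mm² gives 279.89 mm² — area = 279.89 mm². So its area = 279.89 mm². Layer 106 (z = 15.9): the cube is absent (z outside [0, 15.5]); the cube at (11, 14) is present — its section is the full 6×12.5 rectangle (area 75.00 mm²); Combining (union): only the 6×12.5 cube at (11, 14) is present, so the union is just that shape — area = 75.00 mm²; the r=2.5 cylinder at (1.5, 1.5) contributes a regular 32-gon of circumradius 2.5 (area = (32/2)·2.500²·sin(360°/32) = 19.51 mm²); Merging all regions: the 2 present regions are separate (no shared area or edge), so areas and boundary lengths simply add and each stays a separate island — area = 94.51 mm². So its area = 94.51 mm². Layer 84 is larger (279.89 vs 94.51 mm²).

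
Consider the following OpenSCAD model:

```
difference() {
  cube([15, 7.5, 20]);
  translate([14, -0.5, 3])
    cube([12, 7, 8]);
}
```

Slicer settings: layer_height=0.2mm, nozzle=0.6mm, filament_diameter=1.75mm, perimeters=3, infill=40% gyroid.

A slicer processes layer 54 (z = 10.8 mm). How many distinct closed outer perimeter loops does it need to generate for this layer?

1

At z = 10.8 mm: the cube is present — its section is the full 15×7.5 rectangle; the 12×7 cube at (14, -0.5) contributes its full rectangle; After the difference (first − rest): starting from the 15×7.5 cube, the 12×7 cube at (14, -0.5) partially overlaps it — only the 6.50 mm² overlap (of its 84.00 mm²) is removed, clipping the outline — 1 connected region. The result has 1 disconnected region.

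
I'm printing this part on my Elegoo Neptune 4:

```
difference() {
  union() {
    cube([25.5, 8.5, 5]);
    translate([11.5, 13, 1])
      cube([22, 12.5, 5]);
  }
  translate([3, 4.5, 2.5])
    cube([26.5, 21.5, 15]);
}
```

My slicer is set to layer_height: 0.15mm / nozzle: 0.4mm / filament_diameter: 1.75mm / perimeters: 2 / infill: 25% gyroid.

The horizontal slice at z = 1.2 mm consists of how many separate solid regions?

At z = 1.2 mm: the cube is present — its section is the full 25.5×8.5 rectangle; the cube at (11.5, 13) is present — its section is the full 22×12.5 rectangle; Combining (union): the 2 present regions are separate (no shared area or edge), so areas and boundary lengths simply add and each stays a separate island — 2 connected regions; the cube at (3, 4.5) is not intersected at this z (z outside [2.5, 17.5]); Taking the first minus the rest: none of the subtracted shapes is present at this height, so the result so far is unchanged — 2 connected regions. The result has 2 disconnected regions.

2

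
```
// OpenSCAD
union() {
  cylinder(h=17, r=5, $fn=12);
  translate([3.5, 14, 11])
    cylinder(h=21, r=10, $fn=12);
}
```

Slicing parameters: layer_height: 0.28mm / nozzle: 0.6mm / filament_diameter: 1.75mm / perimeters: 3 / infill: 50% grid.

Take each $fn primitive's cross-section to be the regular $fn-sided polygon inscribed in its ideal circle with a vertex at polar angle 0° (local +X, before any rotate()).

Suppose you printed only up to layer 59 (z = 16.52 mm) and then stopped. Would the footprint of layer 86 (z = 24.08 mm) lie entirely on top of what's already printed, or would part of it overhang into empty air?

entirely on top

Compare the two slices. At z = 16.52: the r=5 cylinder gives a regular 12-gon of circumradius 5 (constant along its height) (area = (12/2)·5.000²·sin(360°/12) = 75.00 mm²); the r=10 cylinder at (3.5, 14) gives a regular 12-gon of circumradius 10 (constant along its height) (area = (12/2)·10.000²·sin(360°/12) = 300.00 mm²); Combining (union): the regions partially overlap — summed areas 375.00 mm² minus the doubly-counted overlap 0.16 mm² gives 374.84 mm² — area = 374.84 mm². At z = 24.08: the cylinder is not intersected at this z (z outside [0, 17]); the r=10 cylinder at (3.5, 14) gives a regular 12-gon of circumradius 10 (constant along its height) (area = (12/2)·10.000²·sin(360°/12) = 300.00 mm²); Merging all regions: only the r=10 cylinder at (3.5, 14) is present, so the union is just that shape — area = 300.00 mm². Checking containment: the cross-section at z = 24.08 is a subset of the cross-section at z = 16.52.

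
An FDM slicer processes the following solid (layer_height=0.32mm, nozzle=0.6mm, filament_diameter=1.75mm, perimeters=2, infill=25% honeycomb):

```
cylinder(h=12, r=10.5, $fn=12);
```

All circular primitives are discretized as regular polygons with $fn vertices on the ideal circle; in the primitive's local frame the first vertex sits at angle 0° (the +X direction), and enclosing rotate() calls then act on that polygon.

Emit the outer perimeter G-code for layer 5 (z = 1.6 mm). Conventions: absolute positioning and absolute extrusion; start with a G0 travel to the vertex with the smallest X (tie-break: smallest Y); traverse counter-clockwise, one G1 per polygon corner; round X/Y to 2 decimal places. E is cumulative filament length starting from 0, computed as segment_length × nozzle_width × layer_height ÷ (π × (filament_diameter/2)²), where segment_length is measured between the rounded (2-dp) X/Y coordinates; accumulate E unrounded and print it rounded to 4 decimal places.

At z = 1.6 mm: the r=10.5 cylinder contributes a regular 12-gon of circumradius 10.5. The outline is a single polygon with 12 vertices. Extrusion per mm of travel: 0.6 × 0.32 / (π × 0.875²) = 0.079824. Accumulating E over each segment gives final E = 5.2054.

G0 X-10.50 Y0.00 Z1.60
G1 X-9.09 Y-5.25 E0.4339
G1 X-5.25 Y-9.09 E0.8674
G1 X0.00 Y-10.50 E1.3013
G1 X5.25 Y-9.09 E1.7353
G1 X9.09 Y-5.25 E2.1688
G1 X10.50 Y0.00 E2.6027
G1 X9.09 Y5.25 E3.0366
G1 X5.25 Y9.09 E3.4701
G1 X0.00 Y10.50 E3.9040
G1 X-5.25 Y9.09 E4.3380
G1 X-9.09 Y5.25 E4.7715
G1 X-10.50 Y0.00 E5.2054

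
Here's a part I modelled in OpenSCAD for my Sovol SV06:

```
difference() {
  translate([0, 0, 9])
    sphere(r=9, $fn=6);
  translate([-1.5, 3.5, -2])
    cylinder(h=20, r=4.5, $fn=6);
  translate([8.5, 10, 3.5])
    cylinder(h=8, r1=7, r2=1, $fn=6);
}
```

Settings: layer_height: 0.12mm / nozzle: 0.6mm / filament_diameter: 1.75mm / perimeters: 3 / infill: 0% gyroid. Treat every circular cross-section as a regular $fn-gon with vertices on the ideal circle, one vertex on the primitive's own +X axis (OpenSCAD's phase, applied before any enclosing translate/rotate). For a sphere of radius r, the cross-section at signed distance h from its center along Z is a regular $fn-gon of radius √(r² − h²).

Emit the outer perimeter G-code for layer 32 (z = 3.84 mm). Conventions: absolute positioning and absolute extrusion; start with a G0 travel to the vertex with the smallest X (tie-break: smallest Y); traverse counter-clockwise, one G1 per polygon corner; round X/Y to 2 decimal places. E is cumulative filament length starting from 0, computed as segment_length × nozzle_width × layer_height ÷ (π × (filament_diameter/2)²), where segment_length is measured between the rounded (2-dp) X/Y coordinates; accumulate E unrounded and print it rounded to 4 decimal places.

At z = 3.84 mm: the r=9 sphere contributes a regular 6-gon of circumradius √(9²−5.16²) = 7.374; the r=4.5 cylinder at (-1.5, 3.5) contributes a regular 6-gon of circumradius 4.5; the cone at (8.5, 10) (r1=7→r2=1) has section circumradius 6.745 here — a regular 6-gon; Taking the first minus the rest: starting from the r=9 sphere, the r=4.5 cylinder at (-1.5, 3.5) partially overlaps it — only the 45.42 mm² overlap (of its 52.61 mm²) is removed, clipping the outline; the cone at (8.5, 10) misses the remaining region (no effect) — 1 connected region. The outline is a single polygon with 10 vertices. Extrusion per mm of travel: 0.6 × 0.12 / (π × 0.875²) = 0.029934. Accumulating E over each segment gives final E = 1.5401.

G0 X-7.37 Y0.00 Z3.84
G1 X-3.69 Y-6.39 E0.2207
G1 X3.69 Y-6.39 E0.4416
G1 X7.37 Y0.00 E0.6624
G1 X3.69 Y6.39 E0.8831
G1 X1.33 Y6.39 E0.9538
G1 X3.00 Y3.50 E1.0537
G1 X0.75 Y-0.40 E1.1884
G1 X-3.75 Y-0.40 E1.3231
G1 X-5.68 Y2.94 E1.4386
G1 X-7.37 Y0.00 E1.5401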